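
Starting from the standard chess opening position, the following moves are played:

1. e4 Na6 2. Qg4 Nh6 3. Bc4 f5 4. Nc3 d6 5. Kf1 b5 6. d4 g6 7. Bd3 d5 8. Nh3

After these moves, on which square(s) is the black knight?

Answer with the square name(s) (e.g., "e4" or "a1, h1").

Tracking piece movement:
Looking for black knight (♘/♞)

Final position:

  a b c d e f g h
  ─────────────────
8│♜ · ♝ ♛ ♚ ♝ · ♜│8
7│♟ · ♟ · ♟ · · ♟│7
6│♞ · · · · · ♟ ♞│6
5│· ♟ · ♟ · ♟ · ·│5
4│· · · ♙ ♙ · ♕ ·│4
3│· · ♘ ♗ · · · ♘│3
2│♙ ♙ ♙ · · ♙ ♙ ♙│2
1│♖ · ♗ · · ♔ · ♖│1
  ─────────────────
  a b c d e f g h


a6, h6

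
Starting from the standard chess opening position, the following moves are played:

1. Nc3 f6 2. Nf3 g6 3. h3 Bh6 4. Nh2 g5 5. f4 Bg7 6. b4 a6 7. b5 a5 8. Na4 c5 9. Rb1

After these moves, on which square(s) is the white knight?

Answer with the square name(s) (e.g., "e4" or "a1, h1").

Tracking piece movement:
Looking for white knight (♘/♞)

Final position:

  a b c d e f g h
  ─────────────────
8│♜ ♞ ♝ ♛ ♚ · ♞ ♜│8
7│· ♟ · ♟ ♟ · ♝ ♟│7
6│· · · · · ♟ · ·│6
5│♟ ♙ ♟ · · · ♟ ·│5
4│♘ · · · · ♙ · ·│4
3│· · · · · · · ♙│3
2│♙ · ♙ ♙ ♙ · ♙ ♘│2
1│· ♖ ♗ ♕ ♔ ♗ · ♖│1
  ─────────────────
  a b c d e f g h


a4, h2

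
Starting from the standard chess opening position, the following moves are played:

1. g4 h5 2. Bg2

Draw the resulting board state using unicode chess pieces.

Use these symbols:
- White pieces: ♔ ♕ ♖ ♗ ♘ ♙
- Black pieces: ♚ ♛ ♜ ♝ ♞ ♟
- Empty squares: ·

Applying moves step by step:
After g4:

♜ ♞ ♝ ♛ ♚ ♝ ♞ ♜
♟ ♟ ♟ ♟ ♟ ♟ ♟ ♟
· · · · · · · ·
· · · · · · · ·
· · · · · · ♙ ·
· · · · · · · ·
♙ ♙ ♙ ♙ ♙ ♙ · ♙
♖ ♘ ♗ ♕ ♔ ♗ ♘ ♖


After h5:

♜ ♞ ♝ ♛ ♚ ♝ ♞ ♜
♟ ♟ ♟ ♟ ♟ ♟ ♟ ·
· · · · · · · ·
· · · · · · · ♟
· · · · · · ♙ ·
· · · · · · · ·
♙ ♙ ♙ ♙ ♙ ♙ · ♙
♖ ♘ ♗ ♕ ♔ ♗ ♘ ♖


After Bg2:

♜ ♞ ♝ ♛ ♚ ♝ ♞ ♜
♟ ♟ ♟ ♟ ♟ ♟ ♟ ·
· · · · · · · ·
· · · · · · · ♟
· · · · · · ♙ ·
· · · · · · · ·
♙ ♙ ♙ ♙ ♙ ♙ ♗ ♙
♖ ♘ ♗ ♕ ♔ · ♘ ♖



  a b c d e f g h
  ─────────────────
8│♜ ♞ ♝ ♛ ♚ ♝ ♞ ♜│8
7│♟ ♟ ♟ ♟ ♟ ♟ ♟ ·│7
6│· · · · · · · ·│6
5│· · · · · · · ♟│5
4│· · · · · · ♙ ·│4
3│· · · · · · · ·│3
2│♙ ♙ ♙ ♙ ♙ ♙ ♗ ♙│2
1│♖ ♘ ♗ ♕ ♔ · ♘ ♖│1
  ─────────────────
  a b c d e f g h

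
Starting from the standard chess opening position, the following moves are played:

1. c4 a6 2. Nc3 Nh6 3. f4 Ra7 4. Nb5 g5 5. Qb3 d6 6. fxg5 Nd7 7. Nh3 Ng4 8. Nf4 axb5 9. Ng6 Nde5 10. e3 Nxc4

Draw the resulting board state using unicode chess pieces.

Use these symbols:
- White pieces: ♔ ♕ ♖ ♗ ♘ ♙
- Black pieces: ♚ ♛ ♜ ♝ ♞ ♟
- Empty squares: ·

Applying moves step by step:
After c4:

♜ ♞ ♝ ♛ ♚ ♝ ♞ ♜
♟ ♟ ♟ ♟ ♟ ♟ ♟ ♟
· · · · · · · ·
· · · · · · · ·
· · ♙ · · · · ·
· · · · · · · ·
♙ ♙ · ♙ ♙ ♙ ♙ ♙
♖ ♘ ♗ ♕ ♔ ♗ ♘ ♖


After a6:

♜ ♞ ♝ ♛ ♚ ♝ ♞ ♜
· ♟ ♟ ♟ ♟ ♟ ♟ ♟
♟ · · · · · · ·
· · · · · · · ·
· · ♙ · · · · ·
· · · · · · · ·
♙ ♙ · ♙ ♙ ♙ ♙ ♙
♖ ♘ ♗ ♕ ♔ ♗ ♘ ♖


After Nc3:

♜ ♞ ♝ ♛ ♚ ♝ ♞ ♜
· ♟ ♟ ♟ ♟ ♟ ♟ ♟
♟ · · · · · · ·
· · · · · · · ·
· · ♙ · · · · ·
· · ♘ · · · · ·
♙ ♙ · ♙ ♙ ♙ ♙ ♙
♖ · ♗ ♕ ♔ ♗ ♘ ♖


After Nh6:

♜ ♞ ♝ ♛ ♚ ♝ · ♜
· ♟ ♟ ♟ ♟ ♟ ♟ ♟
♟ · · · · · · ♞
· · · · · · · ·
· · ♙ · · · · ·
· · ♘ · · · · ·
♙ ♙ · ♙ ♙ ♙ ♙ ♙
♖ · ♗ ♕ ♔ ♗ ♘ ♖


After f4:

♜ ♞ ♝ ♛ ♚ ♝ · ♜
· ♟ ♟ ♟ ♟ ♟ ♟ ♟
♟ · · · · · · ♞
· · · · · · · ·
· · ♙ · · ♙ · ·
· · ♘ · · · · ·
♙ ♙ · ♙ ♙ · ♙ ♙
♖ · ♗ ♕ ♔ ♗ ♘ ♖


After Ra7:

· ♞ ♝ ♛ ♚ ♝ · ♜
♜ ♟ ♟ ♟ ♟ ♟ ♟ ♟
♟ · · · · · · ♞
· · · · · · · ·
· · ♙ · · ♙ · ·
· · ♘ · · · · ·
♙ ♙ · ♙ ♙ · ♙ ♙
♖ · ♗ ♕ ♔ ♗ ♘ ♖


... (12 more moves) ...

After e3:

· · ♝ ♛ ♚ ♝ · ♜
♜ ♟ ♟ · ♟ ♟ · ♟
· · · ♟ · · ♘ ·
· ♟ · · ♞ · ♙ ·
· · ♙ · · · ♞ ·
· ♕ · · ♙ · · ·
♙ ♙ · ♙ · · ♙ ♙
♖ · ♗ · ♔ ♗ · ♖


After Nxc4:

· · ♝ ♛ ♚ ♝ · ♜
♜ ♟ ♟ · ♟ ♟ · ♟
· · · ♟ · · ♘ ·
· ♟ · · · · ♙ ·
· · ♞ · · · ♞ ·
· ♕ · · ♙ · · ·
♙ ♙ · ♙ · · ♙ ♙
♖ · ♗ · ♔ ♗ · ♖



  a b c d e f g h
  ─────────────────
8│· · ♝ ♛ ♚ ♝ · ♜│8
7│♜ ♟ ♟ · ♟ ♟ · ♟│7
6│· · · ♟ · · ♘ ·│6
5│· ♟ · · · · ♙ ·│5
4│· · ♞ · · · ♞ ·│4
3│· ♕ · · ♙ · · ·│3
2│♙ ♙ · ♙ · · ♙ ♙│2
1│♖ · ♗ · ♔ ♗ · ♖│1
  ─────────────────
  a b c d e f g h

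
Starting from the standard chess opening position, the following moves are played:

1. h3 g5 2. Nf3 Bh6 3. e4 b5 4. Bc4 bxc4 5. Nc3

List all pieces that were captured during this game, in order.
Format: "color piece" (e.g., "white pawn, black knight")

Tracking captures:
  bxc4: captured white bishop

white bishop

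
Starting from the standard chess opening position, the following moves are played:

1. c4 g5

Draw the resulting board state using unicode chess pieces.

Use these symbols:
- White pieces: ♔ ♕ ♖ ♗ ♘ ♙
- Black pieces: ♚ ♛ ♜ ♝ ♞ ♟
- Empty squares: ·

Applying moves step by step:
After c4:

♜ ♞ ♝ ♛ ♚ ♝ ♞ ♜
♟ ♟ ♟ ♟ ♟ ♟ ♟ ♟
· · · · · · · ·
· · · · · · · ·
· · ♙ · · · · ·
· · · · · · · ·
♙ ♙ · ♙ ♙ ♙ ♙ ♙
♖ ♘ ♗ ♕ ♔ ♗ ♘ ♖


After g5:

♜ ♞ ♝ ♛ ♚ ♝ ♞ ♜
♟ ♟ ♟ ♟ ♟ ♟ · ♟
· · · · · · · ·
· · · · · · ♟ ·
· · ♙ · · · · ·
· · · · · · · ·
♙ ♙ · ♙ ♙ ♙ ♙ ♙
♖ ♘ ♗ ♕ ♔ ♗ ♘ ♖



  a b c d e f g h
  ─────────────────
8│♜ ♞ ♝ ♛ ♚ ♝ ♞ ♜│8
7│♟ ♟ ♟ ♟ ♟ ♟ · ♟│7
6│· · · · · · · ·│6
5│· · · · · · ♟ ·│5
4│· · ♙ · · · · ·│4
3│· · · · · · · ·│3
2│♙ ♙ · ♙ ♙ ♙ ♙ ♙│2
1│♖ ♘ ♗ ♕ ♔ ♗ ♘ ♖│1
  ─────────────────
  a b c d e f g h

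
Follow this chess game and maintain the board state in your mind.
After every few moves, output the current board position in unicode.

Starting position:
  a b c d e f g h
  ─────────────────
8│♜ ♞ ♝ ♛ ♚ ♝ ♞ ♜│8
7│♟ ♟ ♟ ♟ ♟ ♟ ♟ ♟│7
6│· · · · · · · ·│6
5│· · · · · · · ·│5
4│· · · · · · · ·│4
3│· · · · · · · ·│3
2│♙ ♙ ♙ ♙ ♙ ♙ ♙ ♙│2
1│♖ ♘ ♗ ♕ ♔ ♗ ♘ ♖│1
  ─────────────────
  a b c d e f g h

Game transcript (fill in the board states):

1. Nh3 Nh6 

  a b c d e f g h
  ─────────────────
8│♜ ♞ ♝ ♛ ♚ ♝ · ♜│8
7│♟ ♟ ♟ ♟ ♟ ♟ ♟ ♟│7
6│· · · · · · · ♞│6
5│· · · · · · · ·│5
4│· · · · · · · ·│4
3│· · · · · · · ♘│3
2│♙ ♙ ♙ ♙ ♙ ♙ ♙ ♙│2
1│♖ ♘ ♗ ♕ ♔ ♗ · ♖│1
  ─────────────────
  a b c d e f g h

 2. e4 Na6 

  a b c d e f g h
  ─────────────────
8│♜ · ♝ ♛ ♚ ♝ · ♜│8
7│♟ ♟ ♟ ♟ ♟ ♟ ♟ ♟│7
6│♞ · · · · · · ♞│6
5│· · · · · · · ·│5
4│· · · · ♙ · · ·│4
3│· · · · · · · ♘│3
2│♙ ♙ ♙ ♙ · ♙ ♙ ♙│2
1│♖ ♘ ♗ ♕ ♔ ♗ · ♖│1
  ─────────────────
  a b c d e f g h

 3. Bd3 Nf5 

  a b c d e f g h
  ─────────────────
8│♜ · ♝ ♛ ♚ ♝ · ♜│8
7│♟ ♟ ♟ ♟ ♟ ♟ ♟ ♟│7
6│♞ · · · · · · ·│6
5│· · · · · ♞ · ·│5
4│· · · · ♙ · · ·│4
3│· · · ♗ · · · ♘│3
2│♙ ♙ ♙ ♙ · ♙ ♙ ♙│2
1│♖ ♘ ♗ ♕ ♔ · · ♖│1
  ─────────────────
  a b c d e f g h

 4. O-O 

  a b c d e f g h
  ─────────────────
8│♜ · ♝ ♛ ♚ ♝ · ♜│8
7│♟ ♟ ♟ ♟ ♟ ♟ ♟ ♟│7
6│♞ · · · · · · ·│6
5│· · · · · ♞ · ·│5
4│· · · · ♙ · · ·│4
3│· · · ♗ · · · ♘│3
2│♙ ♙ ♙ ♙ · ♙ ♙ ♙│2
1│♖ ♘ ♗ ♕ · ♖ ♔ ·│1
  ─────────────────
  a b c d e f g h


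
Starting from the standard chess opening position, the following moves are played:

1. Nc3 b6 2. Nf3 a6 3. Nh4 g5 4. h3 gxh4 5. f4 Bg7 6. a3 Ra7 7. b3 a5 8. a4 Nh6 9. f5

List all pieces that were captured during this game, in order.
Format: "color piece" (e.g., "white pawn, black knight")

Tracking captures:
  gxh4: captured white knight

white knight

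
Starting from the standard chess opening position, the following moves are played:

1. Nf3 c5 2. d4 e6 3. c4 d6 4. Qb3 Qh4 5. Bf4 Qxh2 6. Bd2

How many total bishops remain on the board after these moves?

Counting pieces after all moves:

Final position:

  a b c d e f g h
  ─────────────────
8│♜ ♞ ♝ · ♚ ♝ ♞ ♜│8
7│♟ ♟ · · · ♟ ♟ ♟│7
6│· · · ♟ ♟ · · ·│6
5│· · ♟ · · · · ·│5
4│· · ♙ ♙ · · · ·│4
3│· ♕ · · · ♘ · ·│3
2│♙ ♙ · ♗ ♙ ♙ ♙ ♛│2
1│♖ ♘ · · ♔ ♗ · ♖│1
  ─────────────────
  a b c d e f g h


4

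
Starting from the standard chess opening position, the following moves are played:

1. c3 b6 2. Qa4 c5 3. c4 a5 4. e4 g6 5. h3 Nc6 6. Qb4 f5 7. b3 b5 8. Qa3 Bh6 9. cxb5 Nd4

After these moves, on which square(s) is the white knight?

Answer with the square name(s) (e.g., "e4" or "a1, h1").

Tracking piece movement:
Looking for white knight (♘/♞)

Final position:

  a b c d e f g h
  ─────────────────
8│♜ · ♝ ♛ ♚ · ♞ ♜│8
7│· · · ♟ ♟ · · ♟│7
6│· · · · · · ♟ ♝│6
5│♟ ♙ ♟ · · ♟ · ·│5
4│· · · ♞ ♙ · · ·│4
3│♕ ♙ · · · · · ♙│3
2│♙ · · ♙ · ♙ ♙ ·│2
1│♖ ♘ ♗ · ♔ ♗ ♘ ♖│1
  ─────────────────
  a b c d e f g h


b1, g1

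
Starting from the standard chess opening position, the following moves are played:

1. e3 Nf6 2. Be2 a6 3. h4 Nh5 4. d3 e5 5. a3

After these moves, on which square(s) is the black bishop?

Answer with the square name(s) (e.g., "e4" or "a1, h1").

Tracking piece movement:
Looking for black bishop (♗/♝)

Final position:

  a b c d e f g h
  ─────────────────
8│♜ ♞ ♝ ♛ ♚ ♝ · ♜│8
7│· ♟ ♟ ♟ · ♟ ♟ ♟│7
6│♟ · · · · · · ·│6
5│· · · · ♟ · · ♞│5
4│· · · · · · · ♙│4
3│♙ · · ♙ ♙ · · ·│3
2│· ♙ ♙ · ♗ ♙ ♙ ·│2
1│♖ ♘ ♗ ♕ ♔ · ♘ ♖│1
  ─────────────────
  a b c d e f g h


c8, f8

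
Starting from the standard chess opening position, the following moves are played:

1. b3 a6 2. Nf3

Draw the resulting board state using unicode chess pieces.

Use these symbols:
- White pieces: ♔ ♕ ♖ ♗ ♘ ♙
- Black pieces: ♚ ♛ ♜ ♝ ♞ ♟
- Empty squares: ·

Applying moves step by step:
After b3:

♜ ♞ ♝ ♛ ♚ ♝ ♞ ♜
♟ ♟ ♟ ♟ ♟ ♟ ♟ ♟
· · · · · · · ·
· · · · · · · ·
· · · · · · · ·
· ♙ · · · · · ·
♙ · ♙ ♙ ♙ ♙ ♙ ♙
♖ ♘ ♗ ♕ ♔ ♗ ♘ ♖


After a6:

♜ ♞ ♝ ♛ ♚ ♝ ♞ ♜
· ♟ ♟ ♟ ♟ ♟ ♟ ♟
♟ · · · · · · ·
· · · · · · · ·
· · · · · · · ·
· ♙ · · · · · ·
♙ · ♙ ♙ ♙ ♙ ♙ ♙
♖ ♘ ♗ ♕ ♔ ♗ ♘ ♖


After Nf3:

♜ ♞ ♝ ♛ ♚ ♝ ♞ ♜
· ♟ ♟ ♟ ♟ ♟ ♟ ♟
♟ · · · · · · ·
· · · · · · · ·
· · · · · · · ·
· ♙ · · · ♘ · ·
♙ · ♙ ♙ ♙ ♙ ♙ ♙
♖ ♘ ♗ ♕ ♔ ♗ · ♖



  a b c d e f g h
  ─────────────────
8│♜ ♞ ♝ ♛ ♚ ♝ ♞ ♜│8
7│· ♟ ♟ ♟ ♟ ♟ ♟ ♟│7
6│♟ · · · · · · ·│6
5│· · · · · · · ·│5
4│· · · · · · · ·│4
3│· ♙ · · · ♘ · ·│3
2│♙ · ♙ ♙ ♙ ♙ ♙ ♙│2
1│♖ ♘ ♗ ♕ ♔ ♗ · ♖│1
  ─────────────────
  a b c d e f g h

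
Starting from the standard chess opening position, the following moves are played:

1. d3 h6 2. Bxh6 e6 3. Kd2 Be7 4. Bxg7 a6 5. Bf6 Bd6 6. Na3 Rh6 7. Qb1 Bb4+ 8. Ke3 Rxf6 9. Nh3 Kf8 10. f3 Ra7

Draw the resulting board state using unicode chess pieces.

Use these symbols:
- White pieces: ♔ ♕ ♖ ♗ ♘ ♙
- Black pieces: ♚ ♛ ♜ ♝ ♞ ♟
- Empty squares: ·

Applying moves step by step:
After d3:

♜ ♞ ♝ ♛ ♚ ♝ ♞ ♜
♟ ♟ ♟ ♟ ♟ ♟ ♟ ♟
· · · · · · · ·
· · · · · · · ·
· · · · · · · ·
· · · ♙ · · · ·
♙ ♙ ♙ · ♙ ♙ ♙ ♙
♖ ♘ ♗ ♕ ♔ ♗ ♘ ♖


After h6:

♜ ♞ ♝ ♛ ♚ ♝ ♞ ♜
♟ ♟ ♟ ♟ ♟ ♟ ♟ ·
· · · · · · · ♟
· · · · · · · ·
· · · · · · · ·
· · · ♙ · · · ·
♙ ♙ ♙ · ♙ ♙ ♙ ♙
♖ ♘ ♗ ♕ ♔ ♗ ♘ ♖


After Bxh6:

♜ ♞ ♝ ♛ ♚ ♝ ♞ ♜
♟ ♟ ♟ ♟ ♟ ♟ ♟ ·
· · · · · · · ♗
· · · · · · · ·
· · · · · · · ·
· · · ♙ · · · ·
♙ ♙ ♙ · ♙ ♙ ♙ ♙
♖ ♘ · ♕ ♔ ♗ ♘ ♖


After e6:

♜ ♞ ♝ ♛ ♚ ♝ ♞ ♜
♟ ♟ ♟ ♟ · ♟ ♟ ·
· · · · ♟ · · ♗
· · · · · · · ·
· · · · · · · ·
· · · ♙ · · · ·
♙ ♙ ♙ · ♙ ♙ ♙ ♙
♖ ♘ · ♕ ♔ ♗ ♘ ♖


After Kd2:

♜ ♞ ♝ ♛ ♚ ♝ ♞ ♜
♟ ♟ ♟ ♟ · ♟ ♟ ·
· · · · ♟ · · ♗
· · · · · · · ·
· · · · · · · ·
· · · ♙ · · · ·
♙ ♙ ♙ ♔ ♙ ♙ ♙ ♙
♖ ♘ · ♕ · ♗ ♘ ♖


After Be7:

♜ ♞ ♝ ♛ ♚ · ♞ ♜
♟ ♟ ♟ ♟ ♝ ♟ ♟ ·
· · · · ♟ · · ♗
· · · · · · · ·
· · · · · · · ·
· · · ♙ · · · ·
♙ ♙ ♙ ♔ ♙ ♙ ♙ ♙
♖ ♘ · ♕ · ♗ ♘ ♖


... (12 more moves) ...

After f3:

♜ ♞ ♝ ♛ · ♚ ♞ ·
· ♟ ♟ ♟ · ♟ · ·
♟ · · · ♟ ♜ · ·
· · · · · · · ·
· ♝ · · · · · ·
♘ · · ♙ ♔ ♙ · ♘
♙ ♙ ♙ · ♙ · ♙ ♙
♖ ♕ · · · ♗ · ♖


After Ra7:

· ♞ ♝ ♛ · ♚ ♞ ·
♜ ♟ ♟ ♟ · ♟ · ·
♟ · · · ♟ ♜ · ·
· · · · · · · ·
· ♝ · · · · · ·
♘ · · ♙ ♔ ♙ · ♘
♙ ♙ ♙ · ♙ · ♙ ♙
♖ ♕ · · · ♗ · ♖



  a b c d e f g h
  ─────────────────
8│· ♞ ♝ ♛ · ♚ ♞ ·│8
7│♜ ♟ ♟ ♟ · ♟ · ·│7
6│♟ · · · ♟ ♜ · ·│6
5│· · · · · · · ·│5
4│· ♝ · · · · · ·│4
3│♘ · · ♙ ♔ ♙ · ♘│3
2│♙ ♙ ♙ · ♙ · ♙ ♙│2
1│♖ ♕ · · · ♗ · ♖│1
  ─────────────────
  a b c d e f g h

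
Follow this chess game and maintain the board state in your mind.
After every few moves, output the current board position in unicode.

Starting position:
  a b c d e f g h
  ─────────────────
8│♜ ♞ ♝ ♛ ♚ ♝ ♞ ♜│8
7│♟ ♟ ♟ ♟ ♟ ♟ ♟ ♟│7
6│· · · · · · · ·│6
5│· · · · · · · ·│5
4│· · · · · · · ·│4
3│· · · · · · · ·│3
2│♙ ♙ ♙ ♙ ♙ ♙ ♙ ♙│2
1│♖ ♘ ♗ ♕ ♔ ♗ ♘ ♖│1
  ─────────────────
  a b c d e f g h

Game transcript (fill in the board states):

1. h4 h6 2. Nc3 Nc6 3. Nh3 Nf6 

  a b c d e f g h
  ─────────────────
8│♜ · ♝ ♛ ♚ ♝ · ♜│8
7│♟ ♟ ♟ ♟ ♟ ♟ ♟ ·│7
6│· · ♞ · · ♞ · ♟│6
5│· · · · · · · ·│5
4│· · · · · · · ♙│4
3│· · ♘ · · · · ♘│3
2│♙ ♙ ♙ ♙ ♙ ♙ ♙ ·│2
1│♖ · ♗ ♕ ♔ ♗ · ♖│1
  ─────────────────
  a b c d e f g h

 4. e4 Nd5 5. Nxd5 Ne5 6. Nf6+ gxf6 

  a b c d e f g h
  ─────────────────
8│♜ · ♝ ♛ ♚ ♝ · ♜│8
7│♟ ♟ ♟ ♟ ♟ ♟ · ·│7
6│· · · · · ♟ · ♟│6
5│· · · · ♞ · · ·│5
4│· · · · ♙ · · ♙│4
3│· · · · · · · ♘│3
2│♙ ♙ ♙ ♙ · ♙ ♙ ·│2
1│♖ · ♗ ♕ ♔ ♗ · ♖│1
  ─────────────────
  a b c d e f g h

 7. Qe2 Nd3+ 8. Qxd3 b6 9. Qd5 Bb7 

  a b c d e f g h
  ─────────────────
8│♜ · · ♛ ♚ ♝ · ♜│8
7│♟ ♝ ♟ ♟ ♟ ♟ · ·│7
6│· ♟ · · · ♟ · ♟│6
5│· · · ♕ · · · ·│5
4│· · · · ♙ · · ♙│4
3│· · · · · · · ♘│3
2│♙ ♙ ♙ ♙ · ♙ ♙ ·│2
1│♖ · ♗ · ♔ ♗ · ♖│1
  ─────────────────
  a b c d e f g h

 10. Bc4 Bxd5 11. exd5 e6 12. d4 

  a b c d e f g h
  ─────────────────
8│♜ · · ♛ ♚ ♝ · ♜│8
7│♟ · ♟ ♟ · ♟ · ·│7
6│· ♟ · · ♟ ♟ · ♟│6
5│· · · ♙ · · · ·│5
4│· · ♗ ♙ · · · ♙│4
3│· · · · · · · ♘│3
2│♙ ♙ ♙ · · ♙ ♙ ·│2
1│♖ · ♗ · ♔ · · ♖│1
  ─────────────────
  a b c d e f g h


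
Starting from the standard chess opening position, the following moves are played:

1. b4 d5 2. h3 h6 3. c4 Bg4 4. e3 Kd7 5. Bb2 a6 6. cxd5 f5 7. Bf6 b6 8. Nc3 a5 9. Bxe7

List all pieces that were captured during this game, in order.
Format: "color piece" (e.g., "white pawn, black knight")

Tracking captures:
  cxd5: captured black pawn
  Bxe7: captured black pawn

black pawn, black pawn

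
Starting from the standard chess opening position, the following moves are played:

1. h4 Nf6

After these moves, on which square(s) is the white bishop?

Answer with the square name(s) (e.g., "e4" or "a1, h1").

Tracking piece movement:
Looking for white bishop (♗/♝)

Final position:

  a b c d e f g h
  ─────────────────
8│♜ ♞ ♝ ♛ ♚ ♝ · ♜│8
7│♟ ♟ ♟ ♟ ♟ ♟ ♟ ♟│7
6│· · · · · ♞ · ·│6
5│· · · · · · · ·│5
4│· · · · · · · ♙│4
3│· · · · · · · ·│3
2│♙ ♙ ♙ ♙ ♙ ♙ ♙ ·│2
1│♖ ♘ ♗ ♕ ♔ ♗ ♘ ♖│1
  ─────────────────
  a b c d e f g h


c1, f1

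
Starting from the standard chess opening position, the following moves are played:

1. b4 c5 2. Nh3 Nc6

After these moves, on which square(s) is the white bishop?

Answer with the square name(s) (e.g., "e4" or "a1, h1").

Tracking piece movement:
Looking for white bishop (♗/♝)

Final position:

  a b c d e f g h
  ─────────────────
8│♜ · ♝ ♛ ♚ ♝ ♞ ♜│8
7│♟ ♟ · ♟ ♟ ♟ ♟ ♟│7
6│· · ♞ · · · · ·│6
5│· · ♟ · · · · ·│5
4│· ♙ · · · · · ·│4
3│· · · · · · · ♘│3
2│♙ · ♙ ♙ ♙ ♙ ♙ ♙│2
1│♖ ♘ ♗ ♕ ♔ ♗ · ♖│1
  ─────────────────
  a b c d e f g h


c1, f1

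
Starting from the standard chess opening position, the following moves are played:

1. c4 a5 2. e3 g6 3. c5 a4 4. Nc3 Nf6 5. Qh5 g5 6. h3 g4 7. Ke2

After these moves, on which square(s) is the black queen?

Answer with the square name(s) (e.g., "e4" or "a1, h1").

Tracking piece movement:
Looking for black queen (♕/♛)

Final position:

  a b c d e f g h
  ─────────────────
8│♜ ♞ ♝ ♛ ♚ ♝ · ♜│8
7│· ♟ ♟ ♟ ♟ ♟ · ♟│7
6│· · · · · ♞ · ·│6
5│· · ♙ · · · · ♕│5
4│♟ · · · · · ♟ ·│4
3│· · ♘ · ♙ · · ♙│3
2│♙ ♙ · ♙ ♔ ♙ ♙ ·│2
1│♖ · ♗ · · ♗ ♘ ♖│1
  ─────────────────
  a b c d e f g h


d8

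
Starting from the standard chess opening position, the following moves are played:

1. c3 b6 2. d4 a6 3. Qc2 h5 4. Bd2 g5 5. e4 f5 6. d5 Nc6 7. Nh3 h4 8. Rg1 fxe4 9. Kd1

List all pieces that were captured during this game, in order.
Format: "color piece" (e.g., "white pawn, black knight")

Tracking captures:
  fxe4: captured white pawn

white pawn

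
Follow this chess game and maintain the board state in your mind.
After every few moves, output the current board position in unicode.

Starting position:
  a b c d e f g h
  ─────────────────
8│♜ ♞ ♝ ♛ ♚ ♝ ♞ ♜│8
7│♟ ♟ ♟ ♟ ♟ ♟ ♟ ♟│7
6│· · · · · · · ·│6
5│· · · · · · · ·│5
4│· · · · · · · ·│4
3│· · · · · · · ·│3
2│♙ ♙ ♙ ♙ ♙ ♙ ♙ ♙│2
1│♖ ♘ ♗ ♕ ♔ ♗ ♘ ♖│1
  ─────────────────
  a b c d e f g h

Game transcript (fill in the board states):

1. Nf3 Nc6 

  a b c d e f g h
  ─────────────────
8│♜ · ♝ ♛ ♚ ♝ ♞ ♜│8
7│♟ ♟ ♟ ♟ ♟ ♟ ♟ ♟│7
6│· · ♞ · · · · ·│6
5│· · · · · · · ·│5
4│· · · · · · · ·│4
3│· · · · · ♘ · ·│3
2│♙ ♙ ♙ ♙ ♙ ♙ ♙ ♙│2
1│♖ ♘ ♗ ♕ ♔ ♗ · ♖│1
  ─────────────────
  a b c d e f g h

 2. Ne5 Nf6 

  a b c d e f g h
  ─────────────────
8│♜ · ♝ ♛ ♚ ♝ · ♜│8
7│♟ ♟ ♟ ♟ ♟ ♟ ♟ ♟│7
6│· · ♞ · · ♞ · ·│6
5│· · · · ♘ · · ·│5
4│· · · · · · · ·│4
3│· · · · · · · ·│3
2│♙ ♙ ♙ ♙ ♙ ♙ ♙ ♙│2
1│♖ ♘ ♗ ♕ ♔ ♗ · ♖│1
  ─────────────────
  a b c d e f g h

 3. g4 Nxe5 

  a b c d e f g h
  ─────────────────
8│♜ · ♝ ♛ ♚ ♝ · ♜│8
7│♟ ♟ ♟ ♟ ♟ ♟ ♟ ♟│7
6│· · · · · ♞ · ·│6
5│· · · · ♞ · · ·│5
4│· · · · · · ♙ ·│4
3│· · · · · · · ·│3
2│♙ ♙ ♙ ♙ ♙ ♙ · ♙│2
1│♖ ♘ ♗ ♕ ♔ ♗ · ♖│1
  ─────────────────
  a b c d e f g h



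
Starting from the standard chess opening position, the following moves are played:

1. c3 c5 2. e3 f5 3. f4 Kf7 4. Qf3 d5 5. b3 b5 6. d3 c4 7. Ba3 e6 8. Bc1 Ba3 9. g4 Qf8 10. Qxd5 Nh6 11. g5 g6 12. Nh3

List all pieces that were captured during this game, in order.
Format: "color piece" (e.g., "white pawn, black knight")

Tracking captures:
  Qxd5: captured black pawn

black pawn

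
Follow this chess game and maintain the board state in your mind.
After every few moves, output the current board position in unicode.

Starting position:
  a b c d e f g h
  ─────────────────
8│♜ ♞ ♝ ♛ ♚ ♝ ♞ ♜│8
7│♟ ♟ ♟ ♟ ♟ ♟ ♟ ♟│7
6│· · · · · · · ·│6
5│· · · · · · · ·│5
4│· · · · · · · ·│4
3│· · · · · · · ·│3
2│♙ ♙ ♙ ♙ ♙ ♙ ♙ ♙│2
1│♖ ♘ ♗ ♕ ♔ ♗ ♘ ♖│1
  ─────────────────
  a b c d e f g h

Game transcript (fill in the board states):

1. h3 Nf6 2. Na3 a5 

  a b c d e f g h
  ─────────────────
8│♜ ♞ ♝ ♛ ♚ ♝ · ♜│8
7│· ♟ ♟ ♟ ♟ ♟ ♟ ♟│7
6│· · · · · ♞ · ·│6
5│♟ · · · · · · ·│5
4│· · · · · · · ·│4
3│♘ · · · · · · ♙│3
2│♙ ♙ ♙ ♙ ♙ ♙ ♙ ·│2
1│♖ · ♗ ♕ ♔ ♗ ♘ ♖│1
  ─────────────────
  a b c d e f g h

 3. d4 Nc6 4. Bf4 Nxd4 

  a b c d e f g h
  ─────────────────
8│♜ · ♝ ♛ ♚ ♝ · ♜│8
7│· ♟ ♟ ♟ ♟ ♟ ♟ ♟│7
6│· · · · · ♞ · ·│6
5│♟ · · · · · · ·│5
4│· · · ♞ · ♗ · ·│4
3│♘ · · · · · · ♙│3
2│♙ ♙ ♙ · ♙ ♙ ♙ ·│2
1│♖ · · ♕ ♔ ♗ ♘ ♖│1
  ─────────────────
  a b c d e f g h

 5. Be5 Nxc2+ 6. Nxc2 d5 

  a b c d e f g h
  ─────────────────
8│♜ · ♝ ♛ ♚ ♝ · ♜│8
7│· ♟ ♟ · ♟ ♟ ♟ ♟│7
6│· · · · · ♞ · ·│6
5│♟ · · ♟ ♗ · · ·│5
4│· · · · · · · ·│4
3│· · · · · · · ♙│3
2│♙ ♙ ♘ · ♙ ♙ ♙ ·│2
1│♖ · · ♕ ♔ ♗ ♘ ♖│1
  ─────────────────
  a b c d e f g h

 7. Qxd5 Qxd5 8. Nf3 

  a b c d e f g h
  ─────────────────
8│♜ · ♝ · ♚ ♝ · ♜│8
7│· ♟ ♟ · ♟ ♟ ♟ ♟│7
6│· · · · · ♞ · ·│6
5│♟ · · ♛ ♗ · · ·│5
4│· · · · · · · ·│4
3│· · · · · ♘ · ♙│3
2│♙ ♙ ♘ · ♙ ♙ ♙ ·│2
1│♖ · · · ♔ ♗ · ♖│1
  ─────────────────
  a b c d e f g h


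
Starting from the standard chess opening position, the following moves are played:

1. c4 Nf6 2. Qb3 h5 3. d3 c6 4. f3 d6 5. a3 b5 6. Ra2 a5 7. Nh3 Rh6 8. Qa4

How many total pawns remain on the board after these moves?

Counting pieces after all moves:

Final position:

  a b c d e f g h
  ─────────────────
8│♜ ♞ ♝ ♛ ♚ ♝ · ·│8
7│· · · · ♟ ♟ ♟ ·│7
6│· · ♟ ♟ · ♞ · ♜│6
5│♟ ♟ · · · · · ♟│5
4│♕ · ♙ · · · · ·│4
3│♙ · · ♙ · ♙ · ♘│3
2│♖ ♙ · · ♙ · ♙ ♙│2
1│· ♘ ♗ · ♔ ♗ · ♖│1
  ─────────────────
  a b c d e f g h


16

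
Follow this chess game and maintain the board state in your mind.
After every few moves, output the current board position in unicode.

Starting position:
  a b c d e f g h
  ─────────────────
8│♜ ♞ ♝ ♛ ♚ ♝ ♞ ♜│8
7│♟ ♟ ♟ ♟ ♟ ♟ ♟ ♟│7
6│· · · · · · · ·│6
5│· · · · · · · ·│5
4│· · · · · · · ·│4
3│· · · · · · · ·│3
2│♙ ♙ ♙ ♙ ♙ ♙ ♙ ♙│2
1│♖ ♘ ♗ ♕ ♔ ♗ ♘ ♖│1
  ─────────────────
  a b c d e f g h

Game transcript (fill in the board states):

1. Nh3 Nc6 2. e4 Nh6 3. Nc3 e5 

  a b c d e f g h
  ─────────────────
8│♜ · ♝ ♛ ♚ ♝ · ♜│8
7│♟ ♟ ♟ ♟ · ♟ ♟ ♟│7
6│· · ♞ · · · · ♞│6
5│· · · · ♟ · · ·│5
4│· · · · ♙ · · ·│4
3│· · ♘ · · · · ♘│3
2│♙ ♙ ♙ ♙ · ♙ ♙ ♙│2
1│♖ · ♗ ♕ ♔ ♗ · ♖│1
  ─────────────────
  a b c d e f g h

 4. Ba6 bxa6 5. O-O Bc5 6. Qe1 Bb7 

  a b c d e f g h
  ─────────────────
8│♜ · · ♛ ♚ · · ♜│8
7│♟ ♝ ♟ ♟ · ♟ ♟ ♟│7
6│♟ · ♞ · · · · ♞│6
5│· · ♝ · ♟ · · ·│5
4│· · · · ♙ · · ·│4
3│· · ♘ · · · · ♘│3
2│♙ ♙ ♙ ♙ · ♙ ♙ ♙│2
1│♖ · ♗ · ♕ ♖ ♔ ·│1
  ─────────────────
  a b c d e f g h

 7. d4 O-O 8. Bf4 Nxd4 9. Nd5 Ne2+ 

  a b c d e f g h
  ─────────────────
8│♜ · · ♛ · ♜ ♚ ·│8
7│♟ ♝ ♟ ♟ · ♟ ♟ ♟│7
6│♟ · · · · · · ♞│6
5│· · ♝ ♘ ♟ · · ·│5
4│· · · · ♙ ♗ · ·│4
3│· · · · · · · ♘│3
2│♙ ♙ ♙ · ♞ ♙ ♙ ♙│2
1│♖ · · · ♕ ♖ ♔ ·│1
  ─────────────────
  a b c d e f g h

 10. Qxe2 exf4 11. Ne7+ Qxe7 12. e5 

  a b c d e f g h
  ─────────────────
8│♜ · · · · ♜ ♚ ·│8
7│♟ ♝ ♟ ♟ ♛ ♟ ♟ ♟│7
6│♟ · · · · · · ♞│6
5│· · ♝ · ♙ · · ·│5
4│· · · · · ♟ · ·│4
3│· · · · · · · ♘│3
2│♙ ♙ ♙ · ♕ ♙ ♙ ♙│2
1│♖ · · · · ♖ ♔ ·│1
  ─────────────────
  a b c d e f g h


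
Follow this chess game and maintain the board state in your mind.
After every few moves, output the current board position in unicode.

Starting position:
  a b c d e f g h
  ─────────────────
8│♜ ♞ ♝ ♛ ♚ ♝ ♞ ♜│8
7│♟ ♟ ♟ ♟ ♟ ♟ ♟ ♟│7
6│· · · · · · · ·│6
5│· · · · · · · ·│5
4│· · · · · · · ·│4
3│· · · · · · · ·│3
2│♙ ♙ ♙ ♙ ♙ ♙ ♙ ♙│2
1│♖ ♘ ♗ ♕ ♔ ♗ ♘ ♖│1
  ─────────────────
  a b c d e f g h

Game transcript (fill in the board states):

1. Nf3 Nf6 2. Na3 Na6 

  a b c d e f g h
  ─────────────────
8│♜ · ♝ ♛ ♚ ♝ · ♜│8
7│♟ ♟ ♟ ♟ ♟ ♟ ♟ ♟│7
6│♞ · · · · ♞ · ·│6
5│· · · · · · · ·│5
4│· · · · · · · ·│4
3│♘ · · · · ♘ · ·│3
2│♙ ♙ ♙ ♙ ♙ ♙ ♙ ♙│2
1│♖ · ♗ ♕ ♔ ♗ · ♖│1
  ─────────────────
  a b c d e f g h

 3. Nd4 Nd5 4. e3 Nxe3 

  a b c d e f g h
  ─────────────────
8│♜ · ♝ ♛ ♚ ♝ · ♜│8
7│♟ ♟ ♟ ♟ ♟ ♟ ♟ ♟│7
6│♞ · · · · · · ·│6
5│· · · · · · · ·│5
4│· · · ♘ · · · ·│4
3│♘ · · · ♞ · · ·│3
2│♙ ♙ ♙ ♙ · ♙ ♙ ♙│2
1│♖ · ♗ ♕ ♔ ♗ · ♖│1
  ─────────────────
  a b c d e f g h

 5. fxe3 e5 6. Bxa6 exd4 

  a b c d e f g h
  ─────────────────
8│♜ · ♝ ♛ ♚ ♝ · ♜│8
7│♟ ♟ ♟ ♟ · ♟ ♟ ♟│7
6│♗ · · · · · · ·│6
5│· · · · · · · ·│5
4│· · · ♟ · · · ·│4
3│♘ · · · ♙ · · ·│3
2│♙ ♙ ♙ ♙ · · ♙ ♙│2
1│♖ · ♗ ♕ ♔ · · ♖│1
  ─────────────────
  a b c d e f g h

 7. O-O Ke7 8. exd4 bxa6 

  a b c d e f g h
  ─────────────────
8│♜ · ♝ ♛ · ♝ · ♜│8
7│♟ · ♟ ♟ ♚ ♟ ♟ ♟│7
6│♟ · · · · · · ·│6
5│· · · · · · · ·│5
4│· · · ♙ · · · ·│4
3│♘ · · · · · · ·│3
2│♙ ♙ ♙ ♙ · · ♙ ♙│2
1│♖ · ♗ ♕ · ♖ ♔ ·│1
  ─────────────────
  a b c d e f g h

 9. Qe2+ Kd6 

  a b c d e f g h
  ─────────────────
8│♜ · ♝ ♛ · ♝ · ♜│8
7│♟ · ♟ ♟ · ♟ ♟ ♟│7
6│♟ · · ♚ · · · ·│6
5│· · · · · · · ·│5
4│· · · ♙ · · · ·│4
3│♘ · · · · · · ·│3
2│♙ ♙ ♙ ♙ ♕ · ♙ ♙│2
1│♖ · ♗ · · ♖ ♔ ·│1
  ─────────────────
  a b c d e f g h


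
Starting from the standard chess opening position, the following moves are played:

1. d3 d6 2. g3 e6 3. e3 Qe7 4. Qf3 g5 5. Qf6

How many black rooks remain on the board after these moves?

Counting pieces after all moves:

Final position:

  a b c d e f g h
  ─────────────────
8│♜ ♞ ♝ · ♚ ♝ ♞ ♜│8
7│♟ ♟ ♟ · ♛ ♟ · ♟│7
6│· · · ♟ ♟ ♕ · ·│6
5│· · · · · · ♟ ·│5
4│· · · · · · · ·│4
3│· · · ♙ ♙ · ♙ ·│3
2│♙ ♙ ♙ · · ♙ · ♙│2
1│♖ ♘ ♗ · ♔ ♗ ♘ ♖│1
  ─────────────────
  a b c d e f g h


2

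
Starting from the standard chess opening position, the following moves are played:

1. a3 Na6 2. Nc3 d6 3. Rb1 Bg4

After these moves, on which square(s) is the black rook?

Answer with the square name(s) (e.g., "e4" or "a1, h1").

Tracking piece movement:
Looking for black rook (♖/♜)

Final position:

  a b c d e f g h
  ─────────────────
8│♜ · · ♛ ♚ ♝ ♞ ♜│8
7│♟ ♟ ♟ · ♟ ♟ ♟ ♟│7
6│♞ · · ♟ · · · ·│6
5│· · · · · · · ·│5
4│· · · · · · ♝ ·│4
3│♙ · ♘ · · · · ·│3
2│· ♙ ♙ ♙ ♙ ♙ ♙ ♙│2
1│· ♖ ♗ ♕ ♔ ♗ ♘ ♖│1
  ─────────────────
  a b c d e f g h


a8, h8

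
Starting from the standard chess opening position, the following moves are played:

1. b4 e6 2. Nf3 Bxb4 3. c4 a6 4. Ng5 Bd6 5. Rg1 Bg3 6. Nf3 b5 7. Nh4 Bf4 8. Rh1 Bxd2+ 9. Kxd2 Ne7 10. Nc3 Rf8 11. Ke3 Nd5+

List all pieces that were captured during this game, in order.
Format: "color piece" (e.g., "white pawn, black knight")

Tracking captures:
  Bxb4: captured white pawn
  Bxd2+: captured white pawn
  Kxd2: captured black bishop

white pawn, white pawn, black bishop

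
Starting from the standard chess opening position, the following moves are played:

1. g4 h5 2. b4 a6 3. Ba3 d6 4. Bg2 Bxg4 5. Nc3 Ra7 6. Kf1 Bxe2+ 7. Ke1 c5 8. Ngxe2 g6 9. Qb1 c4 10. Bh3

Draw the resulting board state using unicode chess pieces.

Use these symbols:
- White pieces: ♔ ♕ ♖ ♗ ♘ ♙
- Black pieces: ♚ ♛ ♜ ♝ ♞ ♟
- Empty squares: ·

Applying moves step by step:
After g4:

♜ ♞ ♝ ♛ ♚ ♝ ♞ ♜
♟ ♟ ♟ ♟ ♟ ♟ ♟ ♟
· · · · · · · ·
· · · · · · · ·
· · · · · · ♙ ·
· · · · · · · ·
♙ ♙ ♙ ♙ ♙ ♙ · ♙
♖ ♘ ♗ ♕ ♔ ♗ ♘ ♖


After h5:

♜ ♞ ♝ ♛ ♚ ♝ ♞ ♜
♟ ♟ ♟ ♟ ♟ ♟ ♟ ·
· · · · · · · ·
· · · · · · · ♟
· · · · · · ♙ ·
· · · · · · · ·
♙ ♙ ♙ ♙ ♙ ♙ · ♙
♖ ♘ ♗ ♕ ♔ ♗ ♘ ♖


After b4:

♜ ♞ ♝ ♛ ♚ ♝ ♞ ♜
♟ ♟ ♟ ♟ ♟ ♟ ♟ ·
· · · · · · · ·
· · · · · · · ♟
· ♙ · · · · ♙ ·
· · · · · · · ·
♙ · ♙ ♙ ♙ ♙ · ♙
♖ ♘ ♗ ♕ ♔ ♗ ♘ ♖


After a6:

♜ ♞ ♝ ♛ ♚ ♝ ♞ ♜
· ♟ ♟ ♟ ♟ ♟ ♟ ·
♟ · · · · · · ·
· · · · · · · ♟
· ♙ · · · · ♙ ·
· · · · · · · ·
♙ · ♙ ♙ ♙ ♙ · ♙
♖ ♘ ♗ ♕ ♔ ♗ ♘ ♖


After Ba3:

♜ ♞ ♝ ♛ ♚ ♝ ♞ ♜
· ♟ ♟ ♟ ♟ ♟ ♟ ·
♟ · · · · · · ·
· · · · · · · ♟
· ♙ · · · · ♙ ·
♗ · · · · · · ·
♙ · ♙ ♙ ♙ ♙ · ♙
♖ ♘ · ♕ ♔ ♗ ♘ ♖


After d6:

♜ ♞ ♝ ♛ ♚ ♝ ♞ ♜
· ♟ ♟ · ♟ ♟ ♟ ·
♟ · · ♟ · · · ·
· · · · · · · ♟
· ♙ · · · · ♙ ·
♗ · · · · · · ·
♙ · ♙ ♙ ♙ ♙ · ♙
♖ ♘ · ♕ ♔ ♗ ♘ ♖


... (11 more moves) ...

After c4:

· ♞ · ♛ ♚ ♝ ♞ ♜
♜ ♟ · · ♟ ♟ · ·
♟ · · ♟ · · ♟ ·
· · · · · · · ♟
· ♙ ♟ · · · · ·
♗ · ♘ · · · · ·
♙ · ♙ ♙ ♘ ♙ ♗ ♙
♖ ♕ · · ♔ · · ♖


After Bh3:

· ♞ · ♛ ♚ ♝ ♞ ♜
♜ ♟ · · ♟ ♟ · ·
♟ · · ♟ · · ♟ ·
· · · · · · · ♟
· ♙ ♟ · · · · ·
♗ · ♘ · · · · ♗
♙ · ♙ ♙ ♘ ♙ · ♙
♖ ♕ · · ♔ · · ♖



  a b c d e f g h
  ─────────────────
8│· ♞ · ♛ ♚ ♝ ♞ ♜│8
7│♜ ♟ · · ♟ ♟ · ·│7
6│♟ · · ♟ · · ♟ ·│6
5│· · · · · · · ♟│5
4│· ♙ ♟ · · · · ·│4
3│♗ · ♘ · · · · ♗│3
2│♙ · ♙ ♙ ♘ ♙ · ♙│2
1│♖ ♕ · · ♔ · · ♖│1
  ─────────────────
  a b c d e f g h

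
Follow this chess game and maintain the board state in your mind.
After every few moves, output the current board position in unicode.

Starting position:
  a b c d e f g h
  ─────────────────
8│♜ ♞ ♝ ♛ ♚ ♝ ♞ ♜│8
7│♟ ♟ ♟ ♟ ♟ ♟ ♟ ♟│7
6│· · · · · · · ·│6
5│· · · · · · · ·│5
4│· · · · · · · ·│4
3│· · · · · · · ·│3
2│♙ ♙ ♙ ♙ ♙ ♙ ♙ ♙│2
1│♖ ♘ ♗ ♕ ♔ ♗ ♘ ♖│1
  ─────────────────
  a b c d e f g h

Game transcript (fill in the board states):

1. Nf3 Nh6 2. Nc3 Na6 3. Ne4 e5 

  a b c d e f g h
  ─────────────────
8│♜ · ♝ ♛ ♚ ♝ · ♜│8
7│♟ ♟ ♟ ♟ · ♟ ♟ ♟│7
6│♞ · · · · · · ♞│6
5│· · · · ♟ · · ·│5
4│· · · · ♘ · · ·│4
3│· · · · · ♘ · ·│3
2│♙ ♙ ♙ ♙ ♙ ♙ ♙ ♙│2
1│♖ · ♗ ♕ ♔ ♗ · ♖│1
  ─────────────────
  a b c d e f g h

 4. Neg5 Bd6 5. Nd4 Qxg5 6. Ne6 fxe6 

  a b c d e f g h
  ─────────────────
8│♜ · ♝ · ♚ · · ♜│8
7│♟ ♟ ♟ ♟ · · ♟ ♟│7
6│♞ · · ♝ ♟ · · ♞│6
5│· · · · ♟ · ♛ ·│5
4│· · · · · · · ·│4
3│· · · · · · · ·│3
2│♙ ♙ ♙ ♙ ♙ ♙ ♙ ♙│2
1│♖ · ♗ ♕ ♔ ♗ · ♖│1
  ─────────────────
  a b c d e f g h

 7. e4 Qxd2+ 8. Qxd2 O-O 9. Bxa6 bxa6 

  a b c d e f g h
  ─────────────────
8│♜ · ♝ · · ♜ ♚ ·│8
7│♟ · ♟ ♟ · · ♟ ♟│7
6│♟ · · ♝ ♟ · · ♞│6
5│· · · · ♟ · · ·│5
4│· · · · ♙ · · ·│4
3│· · · · · · · ·│3
2│♙ ♙ ♙ ♕ · ♙ ♙ ♙│2
1│♖ · ♗ · ♔ · · ♖│1
  ─────────────────
  a b c d e f g h

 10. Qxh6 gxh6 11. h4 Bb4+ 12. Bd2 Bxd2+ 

  a b c d e f g h
  ─────────────────
8│♜ · ♝ · · ♜ ♚ ·│8
7│♟ · ♟ ♟ · · · ♟│7
6│♟ · · · ♟ · · ♟│6
5│· · · · ♟ · · ·│5
4│· · · · ♙ · · ♙│4
3│· · · · · · · ·│3
2│♙ ♙ ♙ ♝ · ♙ ♙ ·│2
1│♖ · · · ♔ · · ♖│1
  ─────────────────
  a b c d e f g h

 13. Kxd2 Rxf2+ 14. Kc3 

  a b c d e f g h
  ─────────────────
8│♜ · ♝ · · · ♚ ·│8
7│♟ · ♟ ♟ · · · ♟│7
6│♟ · · · ♟ · · ♟│6
5│· · · · ♟ · · ·│5
4│· · · · ♙ · · ♙│4
3│· · ♔ · · · · ·│3
2│♙ ♙ ♙ · · ♜ ♙ ·│2
1│♖ · · · · · · ♖│1
  ─────────────────
  a b c d e f g h
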